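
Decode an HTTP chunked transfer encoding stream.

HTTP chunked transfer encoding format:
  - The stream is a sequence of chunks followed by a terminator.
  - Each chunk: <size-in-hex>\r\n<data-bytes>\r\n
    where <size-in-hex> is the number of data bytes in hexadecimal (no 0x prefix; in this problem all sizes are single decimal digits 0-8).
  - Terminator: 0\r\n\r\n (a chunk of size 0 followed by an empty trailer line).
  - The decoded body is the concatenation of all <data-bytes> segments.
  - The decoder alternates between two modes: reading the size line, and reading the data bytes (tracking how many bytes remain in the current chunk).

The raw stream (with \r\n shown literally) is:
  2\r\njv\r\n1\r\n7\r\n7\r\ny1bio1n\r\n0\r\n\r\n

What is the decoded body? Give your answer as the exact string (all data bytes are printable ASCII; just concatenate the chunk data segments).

Answer: jv7y1bio1n

Derivation:
Chunk 1: stream[0..1]='2' size=0x2=2, data at stream[3..5]='jv' -> body[0..2], body so far='jv'
Chunk 2: stream[7..8]='1' size=0x1=1, data at stream[10..11]='7' -> body[2..3], body so far='jv7'
Chunk 3: stream[13..14]='7' size=0x7=7, data at stream[16..23]='y1bio1n' -> body[3..10], body so far='jv7y1bio1n'
Chunk 4: stream[25..26]='0' size=0 (terminator). Final body='jv7y1bio1n' (10 bytes)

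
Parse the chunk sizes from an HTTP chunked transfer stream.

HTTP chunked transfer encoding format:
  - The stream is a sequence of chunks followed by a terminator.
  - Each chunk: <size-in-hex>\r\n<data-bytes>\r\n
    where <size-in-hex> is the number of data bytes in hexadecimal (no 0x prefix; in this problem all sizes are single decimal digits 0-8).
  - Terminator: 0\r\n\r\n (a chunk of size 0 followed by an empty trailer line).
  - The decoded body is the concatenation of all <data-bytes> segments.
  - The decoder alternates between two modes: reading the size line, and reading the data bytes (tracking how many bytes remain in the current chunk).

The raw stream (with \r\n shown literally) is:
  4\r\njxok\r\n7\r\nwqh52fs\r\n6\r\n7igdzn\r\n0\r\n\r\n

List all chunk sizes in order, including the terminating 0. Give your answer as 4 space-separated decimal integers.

Answer: 4 7 6 0

Derivation:
Chunk 1: stream[0..1]='4' size=0x4=4, data at stream[3..7]='jxok' -> body[0..4], body so far='jxok'
Chunk 2: stream[9..10]='7' size=0x7=7, data at stream[12..19]='wqh52fs' -> body[4..11], body so far='jxokwqh52fs'
Chunk 3: stream[21..22]='6' size=0x6=6, data at stream[24..30]='7igdzn' -> body[11..17], body so far='jxokwqh52fs7igdzn'
Chunk 4: stream[32..33]='0' size=0 (terminator). Final body='jxokwqh52fs7igdzn' (17 bytes)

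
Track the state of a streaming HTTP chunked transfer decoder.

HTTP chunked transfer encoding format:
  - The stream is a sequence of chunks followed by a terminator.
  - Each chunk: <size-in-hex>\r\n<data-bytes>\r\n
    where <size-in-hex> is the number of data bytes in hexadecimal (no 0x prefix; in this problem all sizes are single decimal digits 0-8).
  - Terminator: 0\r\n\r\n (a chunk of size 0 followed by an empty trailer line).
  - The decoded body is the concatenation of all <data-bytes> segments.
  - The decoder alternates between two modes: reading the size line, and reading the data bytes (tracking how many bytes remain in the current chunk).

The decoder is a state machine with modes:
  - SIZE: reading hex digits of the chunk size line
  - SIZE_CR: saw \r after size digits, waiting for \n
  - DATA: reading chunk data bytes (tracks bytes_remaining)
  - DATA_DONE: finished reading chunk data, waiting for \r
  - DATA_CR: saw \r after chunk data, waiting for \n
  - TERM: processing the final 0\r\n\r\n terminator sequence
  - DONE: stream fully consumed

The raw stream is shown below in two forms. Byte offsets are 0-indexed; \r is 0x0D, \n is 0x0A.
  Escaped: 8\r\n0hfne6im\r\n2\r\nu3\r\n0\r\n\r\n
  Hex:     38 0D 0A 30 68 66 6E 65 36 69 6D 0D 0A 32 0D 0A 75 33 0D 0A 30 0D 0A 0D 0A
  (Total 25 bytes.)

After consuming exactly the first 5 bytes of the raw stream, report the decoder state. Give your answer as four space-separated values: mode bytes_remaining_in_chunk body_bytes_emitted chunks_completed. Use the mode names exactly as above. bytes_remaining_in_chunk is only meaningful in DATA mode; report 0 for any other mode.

Answer: DATA 6 2 0

Derivation:
Byte 0 = '8': mode=SIZE remaining=0 emitted=0 chunks_done=0
Byte 1 = 0x0D: mode=SIZE_CR remaining=0 emitted=0 chunks_done=0
Byte 2 = 0x0A: mode=DATA remaining=8 emitted=0 chunks_done=0
Byte 3 = '0': mode=DATA remaining=7 emitted=1 chunks_done=0
Byte 4 = 'h': mode=DATA remaining=6 emitted=2 chunks_done=0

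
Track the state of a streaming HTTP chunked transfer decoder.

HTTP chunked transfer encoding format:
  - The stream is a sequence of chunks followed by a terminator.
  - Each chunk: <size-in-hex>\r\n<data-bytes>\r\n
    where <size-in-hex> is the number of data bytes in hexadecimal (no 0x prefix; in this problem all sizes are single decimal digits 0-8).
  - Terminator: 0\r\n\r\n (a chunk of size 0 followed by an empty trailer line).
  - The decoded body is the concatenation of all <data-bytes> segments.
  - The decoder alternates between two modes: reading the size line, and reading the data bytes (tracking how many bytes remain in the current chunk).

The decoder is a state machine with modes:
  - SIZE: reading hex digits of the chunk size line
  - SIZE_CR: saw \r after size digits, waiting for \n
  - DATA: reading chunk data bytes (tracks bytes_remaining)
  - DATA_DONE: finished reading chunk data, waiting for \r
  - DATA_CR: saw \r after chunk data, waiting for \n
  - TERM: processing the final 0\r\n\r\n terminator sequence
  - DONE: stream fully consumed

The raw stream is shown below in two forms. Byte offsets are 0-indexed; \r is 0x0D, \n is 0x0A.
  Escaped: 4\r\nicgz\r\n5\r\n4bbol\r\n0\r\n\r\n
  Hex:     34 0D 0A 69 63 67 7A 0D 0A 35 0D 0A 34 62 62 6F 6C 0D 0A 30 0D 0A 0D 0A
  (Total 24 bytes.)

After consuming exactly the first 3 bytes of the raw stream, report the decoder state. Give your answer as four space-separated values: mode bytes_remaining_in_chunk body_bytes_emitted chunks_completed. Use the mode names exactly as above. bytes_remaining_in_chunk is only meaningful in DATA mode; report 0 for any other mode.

Byte 0 = '4': mode=SIZE remaining=0 emitted=0 chunks_done=0
Byte 1 = 0x0D: mode=SIZE_CR remaining=0 emitted=0 chunks_done=0
Byte 2 = 0x0A: mode=DATA remaining=4 emitted=0 chunks_done=0

Answer: DATA 4 0 0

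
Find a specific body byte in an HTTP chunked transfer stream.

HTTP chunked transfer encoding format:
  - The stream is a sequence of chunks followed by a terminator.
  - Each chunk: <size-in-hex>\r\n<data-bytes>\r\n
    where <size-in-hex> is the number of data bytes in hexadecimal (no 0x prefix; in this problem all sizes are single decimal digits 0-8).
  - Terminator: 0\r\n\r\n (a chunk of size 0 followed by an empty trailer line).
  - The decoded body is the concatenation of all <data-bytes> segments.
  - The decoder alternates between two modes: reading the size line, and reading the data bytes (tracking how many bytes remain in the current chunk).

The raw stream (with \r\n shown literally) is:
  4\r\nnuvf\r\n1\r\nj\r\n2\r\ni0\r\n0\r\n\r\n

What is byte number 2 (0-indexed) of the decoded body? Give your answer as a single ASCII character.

Chunk 1: stream[0..1]='4' size=0x4=4, data at stream[3..7]='nuvf' -> body[0..4], body so far='nuvf'
Chunk 2: stream[9..10]='1' size=0x1=1, data at stream[12..13]='j' -> body[4..5], body so far='nuvfj'
Chunk 3: stream[15..16]='2' size=0x2=2, data at stream[18..20]='i0' -> body[5..7], body so far='nuvfji0'
Chunk 4: stream[22..23]='0' size=0 (terminator). Final body='nuvfji0' (7 bytes)
Body byte 2 = 'v'

Answer: v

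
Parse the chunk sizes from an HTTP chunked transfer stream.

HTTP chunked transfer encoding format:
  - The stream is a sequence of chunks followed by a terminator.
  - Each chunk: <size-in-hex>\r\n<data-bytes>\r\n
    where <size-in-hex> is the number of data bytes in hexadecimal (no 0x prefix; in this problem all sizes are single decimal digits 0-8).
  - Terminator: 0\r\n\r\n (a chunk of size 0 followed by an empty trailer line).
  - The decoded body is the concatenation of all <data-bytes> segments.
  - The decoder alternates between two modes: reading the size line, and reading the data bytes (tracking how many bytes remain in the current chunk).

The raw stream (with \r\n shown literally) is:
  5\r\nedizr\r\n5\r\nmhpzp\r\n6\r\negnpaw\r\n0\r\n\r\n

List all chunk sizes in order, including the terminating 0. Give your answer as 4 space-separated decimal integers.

Answer: 5 5 6 0

Derivation:
Chunk 1: stream[0..1]='5' size=0x5=5, data at stream[3..8]='edizr' -> body[0..5], body so far='edizr'
Chunk 2: stream[10..11]='5' size=0x5=5, data at stream[13..18]='mhpzp' -> body[5..10], body so far='edizrmhpzp'
Chunk 3: stream[20..21]='6' size=0x6=6, data at stream[23..29]='egnpaw' -> body[10..16], body so far='edizrmhpzpegnpaw'
Chunk 4: stream[31..32]='0' size=0 (terminator). Final body='edizrmhpzpegnpaw' (16 bytes)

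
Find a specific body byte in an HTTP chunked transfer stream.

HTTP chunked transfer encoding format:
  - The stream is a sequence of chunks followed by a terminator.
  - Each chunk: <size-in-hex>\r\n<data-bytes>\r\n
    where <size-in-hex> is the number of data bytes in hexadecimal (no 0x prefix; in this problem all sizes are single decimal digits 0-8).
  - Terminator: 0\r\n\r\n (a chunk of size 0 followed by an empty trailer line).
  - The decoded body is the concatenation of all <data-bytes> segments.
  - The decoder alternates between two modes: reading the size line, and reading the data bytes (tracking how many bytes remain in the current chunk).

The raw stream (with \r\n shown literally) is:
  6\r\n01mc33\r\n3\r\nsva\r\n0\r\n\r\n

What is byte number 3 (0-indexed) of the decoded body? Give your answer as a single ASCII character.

Answer: c

Derivation:
Chunk 1: stream[0..1]='6' size=0x6=6, data at stream[3..9]='01mc33' -> body[0..6], body so far='01mc33'
Chunk 2: stream[11..12]='3' size=0x3=3, data at stream[14..17]='sva' -> body[6..9], body so far='01mc33sva'
Chunk 3: stream[19..20]='0' size=0 (terminator). Final body='01mc33sva' (9 bytes)
Body byte 3 = 'c'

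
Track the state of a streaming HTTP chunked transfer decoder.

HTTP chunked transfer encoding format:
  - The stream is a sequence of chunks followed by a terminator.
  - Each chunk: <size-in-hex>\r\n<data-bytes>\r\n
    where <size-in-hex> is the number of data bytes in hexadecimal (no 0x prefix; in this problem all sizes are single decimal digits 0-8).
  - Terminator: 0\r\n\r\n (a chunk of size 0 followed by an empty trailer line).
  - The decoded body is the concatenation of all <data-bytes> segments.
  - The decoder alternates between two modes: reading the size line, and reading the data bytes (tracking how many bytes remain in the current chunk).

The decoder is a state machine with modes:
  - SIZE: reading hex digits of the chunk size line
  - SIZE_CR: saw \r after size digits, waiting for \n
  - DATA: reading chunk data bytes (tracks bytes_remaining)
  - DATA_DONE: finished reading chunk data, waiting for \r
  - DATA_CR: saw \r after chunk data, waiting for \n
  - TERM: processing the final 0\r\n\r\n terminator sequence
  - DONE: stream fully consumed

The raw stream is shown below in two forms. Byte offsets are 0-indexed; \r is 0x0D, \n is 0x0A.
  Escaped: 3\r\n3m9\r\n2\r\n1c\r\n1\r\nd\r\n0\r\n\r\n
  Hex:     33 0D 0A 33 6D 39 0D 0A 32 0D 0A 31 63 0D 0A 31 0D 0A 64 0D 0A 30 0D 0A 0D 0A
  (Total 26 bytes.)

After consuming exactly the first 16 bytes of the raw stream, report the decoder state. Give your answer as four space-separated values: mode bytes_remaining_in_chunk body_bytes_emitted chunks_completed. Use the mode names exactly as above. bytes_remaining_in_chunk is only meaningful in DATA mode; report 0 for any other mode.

Answer: SIZE 0 5 2

Derivation:
Byte 0 = '3': mode=SIZE remaining=0 emitted=0 chunks_done=0
Byte 1 = 0x0D: mode=SIZE_CR remaining=0 emitted=0 chunks_done=0
Byte 2 = 0x0A: mode=DATA remaining=3 emitted=0 chunks_done=0
Byte 3 = '3': mode=DATA remaining=2 emitted=1 chunks_done=0
Byte 4 = 'm': mode=DATA remaining=1 emitted=2 chunks_done=0
Byte 5 = '9': mode=DATA_DONE remaining=0 emitted=3 chunks_done=0
Byte 6 = 0x0D: mode=DATA_CR remaining=0 emitted=3 chunks_done=0
Byte 7 = 0x0A: mode=SIZE remaining=0 emitted=3 chunks_done=1
Byte 8 = '2': mode=SIZE remaining=0 emitted=3 chunks_done=1
Byte 9 = 0x0D: mode=SIZE_CR remaining=0 emitted=3 chunks_done=1
Byte 10 = 0x0A: mode=DATA remaining=2 emitted=3 chunks_done=1
Byte 11 = '1': mode=DATA remaining=1 emitted=4 chunks_done=1
Byte 12 = 'c': mode=DATA_DONE remaining=0 emitted=5 chunks_done=1
Byte 13 = 0x0D: mode=DATA_CR remaining=0 emitted=5 chunks_done=1
Byte 14 = 0x0A: mode=SIZE remaining=0 emitted=5 chunks_done=2
Byte 15 = '1': mode=SIZE remaining=0 emitted=5 chunks_done=2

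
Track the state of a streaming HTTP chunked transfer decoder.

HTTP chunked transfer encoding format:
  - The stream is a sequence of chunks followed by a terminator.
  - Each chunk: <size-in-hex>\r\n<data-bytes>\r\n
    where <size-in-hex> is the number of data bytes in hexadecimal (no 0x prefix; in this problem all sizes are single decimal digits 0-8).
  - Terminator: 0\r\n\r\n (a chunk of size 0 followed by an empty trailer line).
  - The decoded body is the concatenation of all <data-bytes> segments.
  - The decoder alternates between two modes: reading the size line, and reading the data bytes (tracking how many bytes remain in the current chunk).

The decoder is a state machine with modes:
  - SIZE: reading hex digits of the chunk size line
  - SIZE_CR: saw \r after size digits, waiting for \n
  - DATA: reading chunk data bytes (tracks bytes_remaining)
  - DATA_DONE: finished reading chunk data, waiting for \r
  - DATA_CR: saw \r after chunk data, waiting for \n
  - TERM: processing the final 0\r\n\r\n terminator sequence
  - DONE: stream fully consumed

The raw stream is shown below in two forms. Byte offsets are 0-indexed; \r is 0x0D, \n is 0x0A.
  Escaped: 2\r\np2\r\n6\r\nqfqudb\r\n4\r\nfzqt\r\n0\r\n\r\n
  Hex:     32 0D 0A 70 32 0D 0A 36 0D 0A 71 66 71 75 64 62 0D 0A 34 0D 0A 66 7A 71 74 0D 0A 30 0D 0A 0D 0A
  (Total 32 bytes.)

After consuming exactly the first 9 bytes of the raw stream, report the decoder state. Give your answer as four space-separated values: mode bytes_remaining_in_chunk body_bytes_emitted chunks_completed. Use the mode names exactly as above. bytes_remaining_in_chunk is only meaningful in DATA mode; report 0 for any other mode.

Answer: SIZE_CR 0 2 1

Derivation:
Byte 0 = '2': mode=SIZE remaining=0 emitted=0 chunks_done=0
Byte 1 = 0x0D: mode=SIZE_CR remaining=0 emitted=0 chunks_done=0
Byte 2 = 0x0A: mode=DATA remaining=2 emitted=0 chunks_done=0
Byte 3 = 'p': mode=DATA remaining=1 emitted=1 chunks_done=0
Byte 4 = '2': mode=DATA_DONE remaining=0 emitted=2 chunks_done=0
Byte 5 = 0x0D: mode=DATA_CR remaining=0 emitted=2 chunks_done=0
Byte 6 = 0x0A: mode=SIZE remaining=0 emitted=2 chunks_done=1
Byte 7 = '6': mode=SIZE remaining=0 emitted=2 chunks_done=1
Byte 8 = 0x0D: mode=SIZE_CR remaining=0 emitted=2 chunks_done=1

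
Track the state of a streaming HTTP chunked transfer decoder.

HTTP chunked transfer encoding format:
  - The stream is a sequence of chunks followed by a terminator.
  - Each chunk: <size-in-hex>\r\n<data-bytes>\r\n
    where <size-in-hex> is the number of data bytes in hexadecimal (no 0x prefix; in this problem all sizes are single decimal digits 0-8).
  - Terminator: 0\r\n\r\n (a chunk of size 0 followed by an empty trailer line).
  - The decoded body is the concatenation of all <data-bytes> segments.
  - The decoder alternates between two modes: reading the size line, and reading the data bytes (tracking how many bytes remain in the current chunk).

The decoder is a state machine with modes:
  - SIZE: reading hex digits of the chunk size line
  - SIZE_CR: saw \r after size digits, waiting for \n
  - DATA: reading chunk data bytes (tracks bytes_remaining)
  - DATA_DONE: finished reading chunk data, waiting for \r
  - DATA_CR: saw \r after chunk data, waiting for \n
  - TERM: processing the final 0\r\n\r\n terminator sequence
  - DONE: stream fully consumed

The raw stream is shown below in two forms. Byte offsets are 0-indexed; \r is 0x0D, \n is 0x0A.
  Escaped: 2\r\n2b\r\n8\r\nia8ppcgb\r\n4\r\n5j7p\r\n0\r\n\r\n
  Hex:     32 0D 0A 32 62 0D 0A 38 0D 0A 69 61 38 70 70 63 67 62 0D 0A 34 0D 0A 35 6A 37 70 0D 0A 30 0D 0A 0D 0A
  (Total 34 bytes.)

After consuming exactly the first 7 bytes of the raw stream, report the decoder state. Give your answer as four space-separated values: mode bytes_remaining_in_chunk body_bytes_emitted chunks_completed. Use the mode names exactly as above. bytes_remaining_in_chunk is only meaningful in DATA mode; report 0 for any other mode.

Answer: SIZE 0 2 1

Derivation:
Byte 0 = '2': mode=SIZE remaining=0 emitted=0 chunks_done=0
Byte 1 = 0x0D: mode=SIZE_CR remaining=0 emitted=0 chunks_done=0
Byte 2 = 0x0A: mode=DATA remaining=2 emitted=0 chunks_done=0
Byte 3 = '2': mode=DATA remaining=1 emitted=1 chunks_done=0
Byte 4 = 'b': mode=DATA_DONE remaining=0 emitted=2 chunks_done=0
Byte 5 = 0x0D: mode=DATA_CR remaining=0 emitted=2 chunks_done=0
Byte 6 = 0x0A: mode=SIZE remaining=0 emitted=2 chunks_done=1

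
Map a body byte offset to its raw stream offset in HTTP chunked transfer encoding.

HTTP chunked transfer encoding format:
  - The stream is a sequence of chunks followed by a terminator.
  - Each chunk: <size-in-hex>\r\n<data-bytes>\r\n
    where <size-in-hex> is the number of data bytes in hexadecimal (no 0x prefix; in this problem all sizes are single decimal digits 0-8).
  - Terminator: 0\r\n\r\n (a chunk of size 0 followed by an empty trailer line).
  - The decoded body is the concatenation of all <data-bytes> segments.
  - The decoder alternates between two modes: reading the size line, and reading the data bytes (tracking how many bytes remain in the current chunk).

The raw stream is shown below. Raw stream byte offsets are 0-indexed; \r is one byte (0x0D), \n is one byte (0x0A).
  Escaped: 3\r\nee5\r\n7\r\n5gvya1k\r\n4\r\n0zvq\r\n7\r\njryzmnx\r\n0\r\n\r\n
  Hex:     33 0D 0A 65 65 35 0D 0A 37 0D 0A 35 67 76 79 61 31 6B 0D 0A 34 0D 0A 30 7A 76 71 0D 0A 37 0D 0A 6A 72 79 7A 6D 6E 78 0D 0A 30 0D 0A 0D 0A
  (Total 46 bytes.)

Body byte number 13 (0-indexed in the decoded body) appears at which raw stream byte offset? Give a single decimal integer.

Chunk 1: stream[0..1]='3' size=0x3=3, data at stream[3..6]='ee5' -> body[0..3], body so far='ee5'
Chunk 2: stream[8..9]='7' size=0x7=7, data at stream[11..18]='5gvya1k' -> body[3..10], body so far='ee55gvya1k'
Chunk 3: stream[20..21]='4' size=0x4=4, data at stream[23..27]='0zvq' -> body[10..14], body so far='ee55gvya1k0zvq'
Chunk 4: stream[29..30]='7' size=0x7=7, data at stream[32..39]='jryzmnx' -> body[14..21], body so far='ee55gvya1k0zvqjryzmnx'
Chunk 5: stream[41..42]='0' size=0 (terminator). Final body='ee55gvya1k0zvqjryzmnx' (21 bytes)
Body byte 13 at stream offset 26

Answer: 26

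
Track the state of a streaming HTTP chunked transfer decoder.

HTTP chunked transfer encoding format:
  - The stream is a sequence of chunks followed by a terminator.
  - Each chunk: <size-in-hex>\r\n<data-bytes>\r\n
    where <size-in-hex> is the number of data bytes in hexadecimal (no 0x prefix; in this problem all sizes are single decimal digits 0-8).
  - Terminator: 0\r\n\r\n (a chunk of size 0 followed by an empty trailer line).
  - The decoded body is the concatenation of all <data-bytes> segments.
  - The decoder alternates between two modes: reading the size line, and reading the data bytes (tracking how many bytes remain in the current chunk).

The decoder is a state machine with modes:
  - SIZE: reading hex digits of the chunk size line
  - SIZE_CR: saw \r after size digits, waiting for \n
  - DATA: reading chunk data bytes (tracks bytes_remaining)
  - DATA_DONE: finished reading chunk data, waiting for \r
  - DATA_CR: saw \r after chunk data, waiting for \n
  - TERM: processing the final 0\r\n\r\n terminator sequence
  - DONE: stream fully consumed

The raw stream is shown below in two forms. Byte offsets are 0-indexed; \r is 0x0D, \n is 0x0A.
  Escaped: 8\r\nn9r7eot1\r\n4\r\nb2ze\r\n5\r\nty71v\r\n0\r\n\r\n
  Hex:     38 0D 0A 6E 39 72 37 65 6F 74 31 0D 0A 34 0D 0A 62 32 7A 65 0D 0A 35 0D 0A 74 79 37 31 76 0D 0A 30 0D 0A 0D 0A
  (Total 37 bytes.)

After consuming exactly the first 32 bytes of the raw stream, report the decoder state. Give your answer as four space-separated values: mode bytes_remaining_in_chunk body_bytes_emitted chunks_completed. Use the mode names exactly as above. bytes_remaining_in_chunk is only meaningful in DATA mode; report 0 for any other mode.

Answer: SIZE 0 17 3

Derivation:
Byte 0 = '8': mode=SIZE remaining=0 emitted=0 chunks_done=0
Byte 1 = 0x0D: mode=SIZE_CR remaining=0 emitted=0 chunks_done=0
Byte 2 = 0x0A: mode=DATA remaining=8 emitted=0 chunks_done=0
Byte 3 = 'n': mode=DATA remaining=7 emitted=1 chunks_done=0
Byte 4 = '9': mode=DATA remaining=6 emitted=2 chunks_done=0
Byte 5 = 'r': mode=DATA remaining=5 emitted=3 chunks_done=0
Byte 6 = '7': mode=DATA remaining=4 emitted=4 chunks_done=0
Byte 7 = 'e': mode=DATA remaining=3 emitted=5 chunks_done=0
Byte 8 = 'o': mode=DATA remaining=2 emitted=6 chunks_done=0
Byte 9 = 't': mode=DATA remaining=1 emitted=7 chunks_done=0
Byte 10 = '1': mode=DATA_DONE remaining=0 emitted=8 chunks_done=0
Byte 11 = 0x0D: mode=DATA_CR remaining=0 emitted=8 chunks_done=0
Byte 12 = 0x0A: mode=SIZE remaining=0 emitted=8 chunks_done=1
Byte 13 = '4': mode=SIZE remaining=0 emitted=8 chunks_done=1
Byte 14 = 0x0D: mode=SIZE_CR remaining=0 emitted=8 chunks_done=1
Byte 15 = 0x0A: mode=DATA remaining=4 emitted=8 chunks_done=1
Byte 16 = 'b': mode=DATA remaining=3 emitted=9 chunks_done=1
Byte 17 = '2': mode=DATA remaining=2 emitted=10 chunks_done=1
Byte 18 = 'z': mode=DATA remaining=1 emitted=11 chunks_done=1
Byte 19 = 'e': mode=DATA_DONE remaining=0 emitted=12 chunks_done=1
Byte 20 = 0x0D: mode=DATA_CR remaining=0 emitted=12 chunks_done=1
Byte 21 = 0x0A: mode=SIZE remaining=0 emitted=12 chunks_done=2
Byte 22 = '5': mode=SIZE remaining=0 emitted=12 chunks_done=2
Byte 23 = 0x0D: mode=SIZE_CR remaining=0 emitted=12 chunks_done=2
Byte 24 = 0x0A: mode=DATA remaining=5 emitted=12 chunks_done=2
Byte 25 = 't': mode=DATA remaining=4 emitted=13 chunks_done=2
Byte 26 = 'y': mode=DATA remaining=3 emitted=14 chunks_done=2
Byte 27 = '7': mode=DATA remaining=2 emitted=15 chunks_done=2
Byte 28 = '1': mode=DATA remaining=1 emitted=16 chunks_done=2
Byte 29 = 'v': mode=DATA_DONE remaining=0 emitted=17 chunks_done=2
Byte 30 = 0x0D: mode=DATA_CR remaining=0 emitted=17 chunks_done=2
Byte 31 = 0x0A: mode=SIZE remaining=0 emitted=17 chunks_done=3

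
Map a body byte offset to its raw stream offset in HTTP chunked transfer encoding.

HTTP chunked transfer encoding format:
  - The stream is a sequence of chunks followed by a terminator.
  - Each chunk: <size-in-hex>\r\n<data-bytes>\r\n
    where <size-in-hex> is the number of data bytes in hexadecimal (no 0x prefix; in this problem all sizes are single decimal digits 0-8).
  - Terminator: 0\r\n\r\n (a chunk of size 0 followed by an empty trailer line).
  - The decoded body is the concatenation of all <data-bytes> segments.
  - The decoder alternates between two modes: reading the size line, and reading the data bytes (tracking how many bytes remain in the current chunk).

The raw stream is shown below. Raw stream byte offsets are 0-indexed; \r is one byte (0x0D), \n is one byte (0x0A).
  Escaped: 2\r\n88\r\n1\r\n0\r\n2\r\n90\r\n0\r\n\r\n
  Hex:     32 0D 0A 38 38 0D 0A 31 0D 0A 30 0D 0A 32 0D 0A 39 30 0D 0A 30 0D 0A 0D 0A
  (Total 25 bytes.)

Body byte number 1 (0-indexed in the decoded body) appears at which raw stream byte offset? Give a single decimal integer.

Answer: 4

Derivation:
Chunk 1: stream[0..1]='2' size=0x2=2, data at stream[3..5]='88' -> body[0..2], body so far='88'
Chunk 2: stream[7..8]='1' size=0x1=1, data at stream[10..11]='0' -> body[2..3], body so far='880'
Chunk 3: stream[13..14]='2' size=0x2=2, data at stream[16..18]='90' -> body[3..5], body so far='88090'
Chunk 4: stream[20..21]='0' size=0 (terminator). Final body='88090' (5 bytes)
Body byte 1 at stream offset 4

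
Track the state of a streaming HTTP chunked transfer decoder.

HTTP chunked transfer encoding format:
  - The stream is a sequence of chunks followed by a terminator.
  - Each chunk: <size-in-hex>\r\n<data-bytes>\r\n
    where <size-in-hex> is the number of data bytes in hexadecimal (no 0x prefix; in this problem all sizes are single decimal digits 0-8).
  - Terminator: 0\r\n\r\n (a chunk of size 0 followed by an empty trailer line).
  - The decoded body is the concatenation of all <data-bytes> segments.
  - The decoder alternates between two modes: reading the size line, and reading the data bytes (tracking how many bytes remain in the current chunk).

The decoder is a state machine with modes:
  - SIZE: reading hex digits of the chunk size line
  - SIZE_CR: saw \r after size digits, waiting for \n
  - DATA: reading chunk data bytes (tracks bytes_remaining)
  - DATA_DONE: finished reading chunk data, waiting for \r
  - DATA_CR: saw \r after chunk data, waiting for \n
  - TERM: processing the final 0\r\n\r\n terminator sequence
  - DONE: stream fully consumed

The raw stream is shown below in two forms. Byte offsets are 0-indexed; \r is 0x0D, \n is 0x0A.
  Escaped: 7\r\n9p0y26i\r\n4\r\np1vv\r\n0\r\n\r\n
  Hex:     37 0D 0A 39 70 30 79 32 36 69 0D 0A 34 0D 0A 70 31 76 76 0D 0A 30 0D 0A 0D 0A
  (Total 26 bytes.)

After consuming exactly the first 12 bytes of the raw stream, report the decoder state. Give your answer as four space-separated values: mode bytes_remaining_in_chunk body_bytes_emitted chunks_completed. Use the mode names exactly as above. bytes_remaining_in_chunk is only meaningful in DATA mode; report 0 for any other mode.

Answer: SIZE 0 7 1

Derivation:
Byte 0 = '7': mode=SIZE remaining=0 emitted=0 chunks_done=0
Byte 1 = 0x0D: mode=SIZE_CR remaining=0 emitted=0 chunks_done=0
Byte 2 = 0x0A: mode=DATA remaining=7 emitted=0 chunks_done=0
Byte 3 = '9': mode=DATA remaining=6 emitted=1 chunks_done=0
Byte 4 = 'p': mode=DATA remaining=5 emitted=2 chunks_done=0
Byte 5 = '0': mode=DATA remaining=4 emitted=3 chunks_done=0
Byte 6 = 'y': mode=DATA remaining=3 emitted=4 chunks_done=0
Byte 7 = '2': mode=DATA remaining=2 emitted=5 chunks_done=0
Byte 8 = '6': mode=DATA remaining=1 emitted=6 chunks_done=0
Byte 9 = 'i': mode=DATA_DONE remaining=0 emitted=7 chunks_done=0
Byte 10 = 0x0D: mode=DATA_CR remaining=0 emitted=7 chunks_done=0
Byte 11 = 0x0A: mode=SIZE remaining=0 emitted=7 chunks_done=1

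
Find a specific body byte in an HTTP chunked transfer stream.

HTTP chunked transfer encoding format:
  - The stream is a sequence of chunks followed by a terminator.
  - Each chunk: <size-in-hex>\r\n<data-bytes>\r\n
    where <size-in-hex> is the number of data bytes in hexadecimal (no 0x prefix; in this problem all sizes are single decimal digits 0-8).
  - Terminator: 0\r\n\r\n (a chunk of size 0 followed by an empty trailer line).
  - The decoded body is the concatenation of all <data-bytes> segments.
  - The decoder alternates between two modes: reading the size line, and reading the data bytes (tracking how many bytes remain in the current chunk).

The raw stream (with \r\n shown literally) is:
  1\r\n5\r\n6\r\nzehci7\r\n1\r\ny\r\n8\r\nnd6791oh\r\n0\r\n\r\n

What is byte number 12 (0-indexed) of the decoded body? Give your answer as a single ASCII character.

Chunk 1: stream[0..1]='1' size=0x1=1, data at stream[3..4]='5' -> body[0..1], body so far='5'
Chunk 2: stream[6..7]='6' size=0x6=6, data at stream[9..15]='zehci7' -> body[1..7], body so far='5zehci7'
Chunk 3: stream[17..18]='1' size=0x1=1, data at stream[20..21]='y' -> body[7..8], body so far='5zehci7y'
Chunk 4: stream[23..24]='8' size=0x8=8, data at stream[26..34]='nd6791oh' -> body[8..16], body so far='5zehci7ynd6791oh'
Chunk 5: stream[36..37]='0' size=0 (terminator). Final body='5zehci7ynd6791oh' (16 bytes)
Body byte 12 = '9'

Answer: 9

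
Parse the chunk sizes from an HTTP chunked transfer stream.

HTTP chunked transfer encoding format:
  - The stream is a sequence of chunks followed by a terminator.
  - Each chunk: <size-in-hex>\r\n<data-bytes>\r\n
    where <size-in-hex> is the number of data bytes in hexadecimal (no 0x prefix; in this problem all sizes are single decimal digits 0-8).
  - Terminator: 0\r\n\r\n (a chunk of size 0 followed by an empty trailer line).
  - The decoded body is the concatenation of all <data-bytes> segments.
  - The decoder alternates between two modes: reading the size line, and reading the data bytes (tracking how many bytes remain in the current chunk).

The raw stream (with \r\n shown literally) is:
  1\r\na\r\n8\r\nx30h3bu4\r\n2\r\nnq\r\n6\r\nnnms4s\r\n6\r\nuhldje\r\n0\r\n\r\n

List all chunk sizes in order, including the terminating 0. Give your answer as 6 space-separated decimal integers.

Answer: 1 8 2 6 6 0

Derivation:
Chunk 1: stream[0..1]='1' size=0x1=1, data at stream[3..4]='a' -> body[0..1], body so far='a'
Chunk 2: stream[6..7]='8' size=0x8=8, data at stream[9..17]='x30h3bu4' -> body[1..9], body so far='ax30h3bu4'
Chunk 3: stream[19..20]='2' size=0x2=2, data at stream[22..24]='nq' -> body[9..11], body so far='ax30h3bu4nq'
Chunk 4: stream[26..27]='6' size=0x6=6, data at stream[29..35]='nnms4s' -> body[11..17], body so far='ax30h3bu4nqnnms4s'
Chunk 5: stream[37..38]='6' size=0x6=6, data at stream[40..46]='uhldje' -> body[17..23], body so far='ax30h3bu4nqnnms4suhldje'
Chunk 6: stream[48..49]='0' size=0 (terminator). Final body='ax30h3bu4nqnnms4suhldje' (23 bytes)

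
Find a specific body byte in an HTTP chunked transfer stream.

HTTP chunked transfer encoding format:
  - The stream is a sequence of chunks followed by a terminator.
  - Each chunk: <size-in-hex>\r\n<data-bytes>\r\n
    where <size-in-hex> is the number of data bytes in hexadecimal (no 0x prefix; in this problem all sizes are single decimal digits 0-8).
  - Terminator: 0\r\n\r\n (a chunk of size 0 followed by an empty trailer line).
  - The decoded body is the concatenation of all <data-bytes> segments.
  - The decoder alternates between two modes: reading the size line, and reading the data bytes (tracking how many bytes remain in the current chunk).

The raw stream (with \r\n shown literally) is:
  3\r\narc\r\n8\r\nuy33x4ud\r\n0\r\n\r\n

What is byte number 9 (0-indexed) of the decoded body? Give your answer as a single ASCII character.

Answer: u

Derivation:
Chunk 1: stream[0..1]='3' size=0x3=3, data at stream[3..6]='arc' -> body[0..3], body so far='arc'
Chunk 2: stream[8..9]='8' size=0x8=8, data at stream[11..19]='uy33x4ud' -> body[3..11], body so far='arcuy33x4ud'
Chunk 3: stream[21..22]='0' size=0 (terminator). Final body='arcuy33x4ud' (11 bytes)
Body byte 9 = 'u'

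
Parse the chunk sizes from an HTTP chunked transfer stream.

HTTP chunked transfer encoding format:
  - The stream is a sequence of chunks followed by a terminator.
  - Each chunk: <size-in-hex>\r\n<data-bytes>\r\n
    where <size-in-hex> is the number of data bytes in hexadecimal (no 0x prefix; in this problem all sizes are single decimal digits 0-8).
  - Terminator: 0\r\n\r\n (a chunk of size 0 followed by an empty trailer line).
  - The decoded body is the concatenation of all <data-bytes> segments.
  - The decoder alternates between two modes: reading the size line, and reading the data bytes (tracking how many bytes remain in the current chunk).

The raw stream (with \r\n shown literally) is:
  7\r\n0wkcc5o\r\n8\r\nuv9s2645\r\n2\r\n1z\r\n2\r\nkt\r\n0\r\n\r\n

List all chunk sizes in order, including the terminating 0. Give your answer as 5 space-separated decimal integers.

Answer: 7 8 2 2 0

Derivation:
Chunk 1: stream[0..1]='7' size=0x7=7, data at stream[3..10]='0wkcc5o' -> body[0..7], body so far='0wkcc5o'
Chunk 2: stream[12..13]='8' size=0x8=8, data at stream[15..23]='uv9s2645' -> body[7..15], body so far='0wkcc5ouv9s2645'
Chunk 3: stream[25..26]='2' size=0x2=2, data at stream[28..30]='1z' -> body[15..17], body so far='0wkcc5ouv9s26451z'
Chunk 4: stream[32..33]='2' size=0x2=2, data at stream[35..37]='kt' -> body[17..19], body so far='0wkcc5ouv9s26451zkt'
Chunk 5: stream[39..40]='0' size=0 (terminator). Final body='0wkcc5ouv9s26451zkt' (19 bytes)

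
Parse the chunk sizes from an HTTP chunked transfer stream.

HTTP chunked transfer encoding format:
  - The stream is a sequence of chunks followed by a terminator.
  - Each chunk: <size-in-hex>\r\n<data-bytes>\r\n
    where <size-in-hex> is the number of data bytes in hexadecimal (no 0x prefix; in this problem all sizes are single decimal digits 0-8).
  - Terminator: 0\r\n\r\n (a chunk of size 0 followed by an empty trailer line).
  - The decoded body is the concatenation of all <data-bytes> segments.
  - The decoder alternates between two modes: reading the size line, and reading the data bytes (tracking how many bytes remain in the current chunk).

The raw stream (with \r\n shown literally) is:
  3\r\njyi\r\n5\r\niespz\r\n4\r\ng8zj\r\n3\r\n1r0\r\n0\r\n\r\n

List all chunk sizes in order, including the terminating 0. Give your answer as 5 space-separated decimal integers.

Chunk 1: stream[0..1]='3' size=0x3=3, data at stream[3..6]='jyi' -> body[0..3], body so far='jyi'
Chunk 2: stream[8..9]='5' size=0x5=5, data at stream[11..16]='iespz' -> body[3..8], body so far='jyiiespz'
Chunk 3: stream[18..19]='4' size=0x4=4, data at stream[21..25]='g8zj' -> body[8..12], body so far='jyiiespzg8zj'
Chunk 4: stream[27..28]='3' size=0x3=3, data at stream[30..33]='1r0' -> body[12..15], body so far='jyiiespzg8zj1r0'
Chunk 5: stream[35..36]='0' size=0 (terminator). Final body='jyiiespzg8zj1r0' (15 bytes)

Answer: 3 5 4 3 0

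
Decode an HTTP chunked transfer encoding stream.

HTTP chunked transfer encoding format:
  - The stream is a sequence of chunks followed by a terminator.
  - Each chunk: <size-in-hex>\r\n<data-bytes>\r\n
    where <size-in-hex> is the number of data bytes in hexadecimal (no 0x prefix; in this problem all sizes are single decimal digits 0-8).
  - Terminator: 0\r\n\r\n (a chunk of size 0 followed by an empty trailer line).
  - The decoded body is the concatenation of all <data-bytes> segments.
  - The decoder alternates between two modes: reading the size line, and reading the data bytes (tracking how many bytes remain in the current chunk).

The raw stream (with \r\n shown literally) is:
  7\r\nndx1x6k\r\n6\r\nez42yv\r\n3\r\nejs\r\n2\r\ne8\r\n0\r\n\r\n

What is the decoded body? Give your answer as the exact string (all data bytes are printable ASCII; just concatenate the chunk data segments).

Answer: ndx1x6kez42yvejse8

Derivation:
Chunk 1: stream[0..1]='7' size=0x7=7, data at stream[3..10]='ndx1x6k' -> body[0..7], body so far='ndx1x6k'
Chunk 2: stream[12..13]='6' size=0x6=6, data at stream[15..21]='ez42yv' -> body[7..13], body so far='ndx1x6kez42yv'
Chunk 3: stream[23..24]='3' size=0x3=3, data at stream[26..29]='ejs' -> body[13..16], body so far='ndx1x6kez42yvejs'
Chunk 4: stream[31..32]='2' size=0x2=2, data at stream[34..36]='e8' -> body[16..18], body so far='ndx1x6kez42yvejse8'
Chunk 5: stream[38..39]='0' size=0 (terminator). Final body='ndx1x6kez42yvejse8' (18 bytes)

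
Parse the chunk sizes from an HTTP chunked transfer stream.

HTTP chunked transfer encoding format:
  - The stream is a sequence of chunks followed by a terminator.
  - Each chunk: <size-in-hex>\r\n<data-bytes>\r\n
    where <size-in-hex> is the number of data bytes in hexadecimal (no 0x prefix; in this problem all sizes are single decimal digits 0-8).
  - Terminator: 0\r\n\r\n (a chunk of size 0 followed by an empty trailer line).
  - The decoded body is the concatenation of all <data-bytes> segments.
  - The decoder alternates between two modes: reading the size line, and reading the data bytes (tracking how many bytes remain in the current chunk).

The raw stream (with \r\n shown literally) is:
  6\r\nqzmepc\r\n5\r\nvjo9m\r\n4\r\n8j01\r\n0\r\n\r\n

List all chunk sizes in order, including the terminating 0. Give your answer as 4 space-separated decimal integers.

Chunk 1: stream[0..1]='6' size=0x6=6, data at stream[3..9]='qzmepc' -> body[0..6], body so far='qzmepc'
Chunk 2: stream[11..12]='5' size=0x5=5, data at stream[14..19]='vjo9m' -> body[6..11], body so far='qzmepcvjo9m'
Chunk 3: stream[21..22]='4' size=0x4=4, data at stream[24..28]='8j01' -> body[11..15], body so far='qzmepcvjo9m8j01'
Chunk 4: stream[30..31]='0' size=0 (terminator). Final body='qzmepcvjo9m8j01' (15 bytes)

Answer: 6 5 4 0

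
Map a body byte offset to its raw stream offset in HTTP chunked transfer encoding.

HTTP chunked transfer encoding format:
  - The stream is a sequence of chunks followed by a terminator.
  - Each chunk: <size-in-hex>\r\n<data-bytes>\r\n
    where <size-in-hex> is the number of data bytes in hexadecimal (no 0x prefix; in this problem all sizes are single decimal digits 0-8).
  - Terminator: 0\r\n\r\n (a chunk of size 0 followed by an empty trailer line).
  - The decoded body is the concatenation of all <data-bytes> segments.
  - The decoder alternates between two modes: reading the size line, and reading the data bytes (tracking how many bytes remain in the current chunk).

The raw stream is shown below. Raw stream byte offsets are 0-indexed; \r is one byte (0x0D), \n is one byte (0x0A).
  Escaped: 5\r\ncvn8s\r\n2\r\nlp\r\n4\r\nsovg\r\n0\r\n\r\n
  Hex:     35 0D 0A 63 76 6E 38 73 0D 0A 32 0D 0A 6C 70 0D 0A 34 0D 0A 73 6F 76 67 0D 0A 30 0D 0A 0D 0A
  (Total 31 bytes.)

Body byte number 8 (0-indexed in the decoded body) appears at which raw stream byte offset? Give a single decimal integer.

Chunk 1: stream[0..1]='5' size=0x5=5, data at stream[3..8]='cvn8s' -> body[0..5], body so far='cvn8s'
Chunk 2: stream[10..11]='2' size=0x2=2, data at stream[13..15]='lp' -> body[5..7], body so far='cvn8slp'
Chunk 3: stream[17..18]='4' size=0x4=4, data at stream[20..24]='sovg' -> body[7..11], body so far='cvn8slpsovg'
Chunk 4: stream[26..27]='0' size=0 (terminator). Final body='cvn8slpsovg' (11 bytes)
Body byte 8 at stream offset 21

Answer: 21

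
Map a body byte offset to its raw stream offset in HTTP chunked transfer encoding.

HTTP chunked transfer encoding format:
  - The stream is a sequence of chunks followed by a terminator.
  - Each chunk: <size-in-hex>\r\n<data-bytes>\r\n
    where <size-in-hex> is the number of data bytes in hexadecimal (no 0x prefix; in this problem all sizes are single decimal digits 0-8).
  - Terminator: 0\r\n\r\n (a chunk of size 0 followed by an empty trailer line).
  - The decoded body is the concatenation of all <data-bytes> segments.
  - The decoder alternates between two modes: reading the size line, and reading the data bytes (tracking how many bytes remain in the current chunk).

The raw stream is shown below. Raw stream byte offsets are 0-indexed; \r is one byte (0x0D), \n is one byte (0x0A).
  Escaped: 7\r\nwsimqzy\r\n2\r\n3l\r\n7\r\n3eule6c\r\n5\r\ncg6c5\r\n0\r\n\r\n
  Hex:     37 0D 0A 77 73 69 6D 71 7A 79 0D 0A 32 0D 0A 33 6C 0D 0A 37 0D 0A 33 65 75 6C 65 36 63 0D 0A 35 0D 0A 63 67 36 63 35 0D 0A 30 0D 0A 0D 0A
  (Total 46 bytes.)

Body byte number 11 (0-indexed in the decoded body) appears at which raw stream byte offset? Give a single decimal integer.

Answer: 24

Derivation:
Chunk 1: stream[0..1]='7' size=0x7=7, data at stream[3..10]='wsimqzy' -> body[0..7], body so far='wsimqzy'
Chunk 2: stream[12..13]='2' size=0x2=2, data at stream[15..17]='3l' -> body[7..9], body so far='wsimqzy3l'
Chunk 3: stream[19..20]='7' size=0x7=7, data at stream[22..29]='3eule6c' -> body[9..16], body so far='wsimqzy3l3eule6c'
Chunk 4: stream[31..32]='5' size=0x5=5, data at stream[34..39]='cg6c5' -> body[16..21], body so far='wsimqzy3l3eule6ccg6c5'
Chunk 5: stream[41..42]='0' size=0 (terminator). Final body='wsimqzy3l3eule6ccg6c5' (21 bytes)
Body byte 11 at stream offset 24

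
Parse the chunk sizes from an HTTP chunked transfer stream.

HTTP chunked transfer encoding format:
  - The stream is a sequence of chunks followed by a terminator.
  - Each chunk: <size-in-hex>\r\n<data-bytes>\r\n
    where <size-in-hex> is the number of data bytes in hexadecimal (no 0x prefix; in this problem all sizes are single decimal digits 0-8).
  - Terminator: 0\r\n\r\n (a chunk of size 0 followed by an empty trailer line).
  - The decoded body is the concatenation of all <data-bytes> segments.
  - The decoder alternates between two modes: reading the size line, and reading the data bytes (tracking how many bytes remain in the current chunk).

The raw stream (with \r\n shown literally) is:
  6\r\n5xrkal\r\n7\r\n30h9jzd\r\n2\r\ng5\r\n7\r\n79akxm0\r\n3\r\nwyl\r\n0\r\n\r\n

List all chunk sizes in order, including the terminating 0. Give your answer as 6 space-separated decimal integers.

Answer: 6 7 2 7 3 0

Derivation:
Chunk 1: stream[0..1]='6' size=0x6=6, data at stream[3..9]='5xrkal' -> body[0..6], body so far='5xrkal'
Chunk 2: stream[11..12]='7' size=0x7=7, data at stream[14..21]='30h9jzd' -> body[6..13], body so far='5xrkal30h9jzd'
Chunk 3: stream[23..24]='2' size=0x2=2, data at stream[26..28]='g5' -> body[13..15], body so far='5xrkal30h9jzdg5'
Chunk 4: stream[30..31]='7' size=0x7=7, data at stream[33..40]='79akxm0' -> body[15..22], body so far='5xrkal30h9jzdg579akxm0'
Chunk 5: stream[42..43]='3' size=0x3=3, data at stream[45..48]='wyl' -> body[22..25], body so far='5xrkal30h9jzdg579akxm0wyl'
Chunk 6: stream[50..51]='0' size=0 (terminator). Final body='5xrkal30h9jzdg579akxm0wyl' (25 bytes)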